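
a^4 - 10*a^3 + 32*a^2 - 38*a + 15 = (a - 5)*(a - 3)*(a - 1)^2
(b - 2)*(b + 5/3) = b^2 - b/3 - 10/3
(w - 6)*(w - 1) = w^2 - 7*w + 6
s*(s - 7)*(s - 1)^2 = s^4 - 9*s^3 + 15*s^2 - 7*s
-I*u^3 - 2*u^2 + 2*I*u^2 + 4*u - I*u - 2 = (u - 1)*(u - 2*I)*(-I*u + I)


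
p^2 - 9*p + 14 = (p - 7)*(p - 2)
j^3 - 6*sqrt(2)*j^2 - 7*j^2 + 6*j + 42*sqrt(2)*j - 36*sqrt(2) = (j - 6)*(j - 1)*(j - 6*sqrt(2))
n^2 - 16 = (n - 4)*(n + 4)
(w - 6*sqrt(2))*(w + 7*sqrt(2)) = w^2 + sqrt(2)*w - 84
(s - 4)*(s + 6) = s^2 + 2*s - 24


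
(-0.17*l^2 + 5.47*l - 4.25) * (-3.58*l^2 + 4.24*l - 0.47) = 0.6086*l^4 - 20.3034*l^3 + 38.4877*l^2 - 20.5909*l + 1.9975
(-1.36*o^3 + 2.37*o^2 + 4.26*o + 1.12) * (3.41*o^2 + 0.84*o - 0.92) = -4.6376*o^5 + 6.9393*o^4 + 17.7686*o^3 + 5.2172*o^2 - 2.9784*o - 1.0304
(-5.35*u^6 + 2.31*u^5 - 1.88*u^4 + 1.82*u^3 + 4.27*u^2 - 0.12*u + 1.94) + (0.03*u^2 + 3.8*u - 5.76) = -5.35*u^6 + 2.31*u^5 - 1.88*u^4 + 1.82*u^3 + 4.3*u^2 + 3.68*u - 3.82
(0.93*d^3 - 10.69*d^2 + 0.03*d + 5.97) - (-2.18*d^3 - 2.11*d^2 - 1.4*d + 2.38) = 3.11*d^3 - 8.58*d^2 + 1.43*d + 3.59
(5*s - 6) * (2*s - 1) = 10*s^2 - 17*s + 6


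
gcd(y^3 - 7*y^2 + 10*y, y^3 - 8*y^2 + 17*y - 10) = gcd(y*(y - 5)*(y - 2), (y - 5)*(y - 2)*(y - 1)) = y^2 - 7*y + 10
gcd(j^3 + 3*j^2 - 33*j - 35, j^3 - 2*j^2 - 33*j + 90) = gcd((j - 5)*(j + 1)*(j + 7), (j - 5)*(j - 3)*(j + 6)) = j - 5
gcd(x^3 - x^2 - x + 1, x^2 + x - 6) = 1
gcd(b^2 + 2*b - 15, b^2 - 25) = b + 5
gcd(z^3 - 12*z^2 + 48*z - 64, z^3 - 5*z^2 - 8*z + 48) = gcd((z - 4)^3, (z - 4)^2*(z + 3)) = z^2 - 8*z + 16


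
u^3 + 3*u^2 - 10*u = u*(u - 2)*(u + 5)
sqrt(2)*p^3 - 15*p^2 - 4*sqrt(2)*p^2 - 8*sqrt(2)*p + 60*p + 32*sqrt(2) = (p - 4)*(p - 8*sqrt(2))*(sqrt(2)*p + 1)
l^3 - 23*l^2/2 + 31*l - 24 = (l - 8)*(l - 2)*(l - 3/2)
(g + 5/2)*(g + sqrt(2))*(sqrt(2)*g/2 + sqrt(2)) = sqrt(2)*g^3/2 + g^2 + 9*sqrt(2)*g^2/4 + 5*sqrt(2)*g/2 + 9*g/2 + 5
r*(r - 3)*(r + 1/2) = r^3 - 5*r^2/2 - 3*r/2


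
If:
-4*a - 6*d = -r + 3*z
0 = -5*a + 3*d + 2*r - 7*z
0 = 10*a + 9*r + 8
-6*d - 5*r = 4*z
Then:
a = -107/226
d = 77/678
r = -41/113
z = 32/113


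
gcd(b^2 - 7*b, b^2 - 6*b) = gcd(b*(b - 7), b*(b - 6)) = b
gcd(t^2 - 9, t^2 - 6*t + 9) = t - 3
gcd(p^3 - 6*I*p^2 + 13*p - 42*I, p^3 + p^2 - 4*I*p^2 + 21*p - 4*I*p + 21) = p^2 - 4*I*p + 21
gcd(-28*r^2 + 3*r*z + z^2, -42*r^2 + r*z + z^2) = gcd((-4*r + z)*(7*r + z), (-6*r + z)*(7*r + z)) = 7*r + z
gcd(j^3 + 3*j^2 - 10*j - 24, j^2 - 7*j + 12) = j - 3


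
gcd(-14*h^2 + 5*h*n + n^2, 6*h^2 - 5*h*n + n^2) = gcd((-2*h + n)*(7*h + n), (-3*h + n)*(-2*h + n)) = 2*h - n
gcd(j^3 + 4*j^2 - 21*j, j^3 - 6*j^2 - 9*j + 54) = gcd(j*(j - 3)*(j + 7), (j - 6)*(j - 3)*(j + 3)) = j - 3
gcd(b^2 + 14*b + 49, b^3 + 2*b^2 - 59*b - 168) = b + 7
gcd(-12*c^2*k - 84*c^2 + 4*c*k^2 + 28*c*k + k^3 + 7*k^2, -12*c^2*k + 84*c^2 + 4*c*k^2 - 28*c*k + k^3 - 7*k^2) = 12*c^2 - 4*c*k - k^2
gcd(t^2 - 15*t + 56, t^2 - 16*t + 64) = t - 8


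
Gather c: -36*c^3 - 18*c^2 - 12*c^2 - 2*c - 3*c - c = -36*c^3 - 30*c^2 - 6*c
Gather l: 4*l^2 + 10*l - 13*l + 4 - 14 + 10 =4*l^2 - 3*l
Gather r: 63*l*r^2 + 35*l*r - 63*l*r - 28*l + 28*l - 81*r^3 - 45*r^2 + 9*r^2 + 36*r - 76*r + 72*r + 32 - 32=-81*r^3 + r^2*(63*l - 36) + r*(32 - 28*l)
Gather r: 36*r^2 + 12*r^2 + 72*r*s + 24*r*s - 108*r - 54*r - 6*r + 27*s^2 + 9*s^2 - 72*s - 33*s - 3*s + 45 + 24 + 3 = 48*r^2 + r*(96*s - 168) + 36*s^2 - 108*s + 72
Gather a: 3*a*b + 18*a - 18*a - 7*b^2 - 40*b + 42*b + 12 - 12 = 3*a*b - 7*b^2 + 2*b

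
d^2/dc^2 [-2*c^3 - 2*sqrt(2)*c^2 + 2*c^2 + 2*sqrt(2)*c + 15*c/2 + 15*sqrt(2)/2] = -12*c - 4*sqrt(2) + 4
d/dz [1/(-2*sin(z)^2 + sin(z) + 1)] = (4*sin(z) - 1)*cos(z)/(sin(z) + cos(2*z))^2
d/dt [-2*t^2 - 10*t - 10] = -4*t - 10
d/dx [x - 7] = 1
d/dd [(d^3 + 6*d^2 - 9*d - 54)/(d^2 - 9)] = 1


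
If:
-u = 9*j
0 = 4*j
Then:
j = 0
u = 0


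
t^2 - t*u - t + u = (t - 1)*(t - u)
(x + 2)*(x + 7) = x^2 + 9*x + 14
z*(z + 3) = z^2 + 3*z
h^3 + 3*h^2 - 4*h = h*(h - 1)*(h + 4)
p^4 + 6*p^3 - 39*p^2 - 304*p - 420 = (p - 7)*(p + 2)*(p + 5)*(p + 6)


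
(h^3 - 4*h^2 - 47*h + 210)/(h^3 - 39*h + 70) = (h - 6)/(h - 2)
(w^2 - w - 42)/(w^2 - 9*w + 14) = (w + 6)/(w - 2)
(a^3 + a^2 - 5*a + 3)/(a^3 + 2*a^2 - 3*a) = (a - 1)/a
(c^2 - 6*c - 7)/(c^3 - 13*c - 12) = (c - 7)/(c^2 - c - 12)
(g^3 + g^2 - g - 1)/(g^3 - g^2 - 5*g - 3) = (g - 1)/(g - 3)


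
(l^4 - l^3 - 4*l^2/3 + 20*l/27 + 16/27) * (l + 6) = l^5 + 5*l^4 - 22*l^3/3 - 196*l^2/27 + 136*l/27 + 32/9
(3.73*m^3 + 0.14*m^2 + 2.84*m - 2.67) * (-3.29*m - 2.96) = -12.2717*m^4 - 11.5014*m^3 - 9.758*m^2 + 0.3779*m + 7.9032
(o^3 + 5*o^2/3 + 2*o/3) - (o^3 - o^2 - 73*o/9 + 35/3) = 8*o^2/3 + 79*o/9 - 35/3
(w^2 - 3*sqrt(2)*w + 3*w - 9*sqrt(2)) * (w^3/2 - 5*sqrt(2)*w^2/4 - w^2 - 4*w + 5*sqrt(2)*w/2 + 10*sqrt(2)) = w^5/2 - 11*sqrt(2)*w^4/4 + w^4/2 - 11*sqrt(2)*w^3/4 + w^3/2 - 9*w^2/2 + 77*sqrt(2)*w^2/2 - 105*w + 66*sqrt(2)*w - 180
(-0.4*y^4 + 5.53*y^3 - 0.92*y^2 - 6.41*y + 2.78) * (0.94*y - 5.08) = -0.376*y^5 + 7.2302*y^4 - 28.9572*y^3 - 1.3518*y^2 + 35.176*y - 14.1224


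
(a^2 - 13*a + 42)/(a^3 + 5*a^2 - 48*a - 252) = (a - 6)/(a^2 + 12*a + 36)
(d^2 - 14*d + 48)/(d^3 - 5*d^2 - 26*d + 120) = (d - 8)/(d^2 + d - 20)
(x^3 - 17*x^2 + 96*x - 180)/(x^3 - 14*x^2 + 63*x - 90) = (x - 6)/(x - 3)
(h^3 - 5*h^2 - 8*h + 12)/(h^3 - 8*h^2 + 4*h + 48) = (h - 1)/(h - 4)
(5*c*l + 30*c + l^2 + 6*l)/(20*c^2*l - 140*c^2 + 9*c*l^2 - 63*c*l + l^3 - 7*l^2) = (l + 6)/(4*c*l - 28*c + l^2 - 7*l)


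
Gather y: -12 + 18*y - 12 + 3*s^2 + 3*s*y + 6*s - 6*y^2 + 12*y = 3*s^2 + 6*s - 6*y^2 + y*(3*s + 30) - 24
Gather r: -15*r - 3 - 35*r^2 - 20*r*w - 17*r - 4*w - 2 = -35*r^2 + r*(-20*w - 32) - 4*w - 5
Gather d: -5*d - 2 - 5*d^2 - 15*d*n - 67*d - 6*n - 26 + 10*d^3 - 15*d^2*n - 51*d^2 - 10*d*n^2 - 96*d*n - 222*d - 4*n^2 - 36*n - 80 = 10*d^3 + d^2*(-15*n - 56) + d*(-10*n^2 - 111*n - 294) - 4*n^2 - 42*n - 108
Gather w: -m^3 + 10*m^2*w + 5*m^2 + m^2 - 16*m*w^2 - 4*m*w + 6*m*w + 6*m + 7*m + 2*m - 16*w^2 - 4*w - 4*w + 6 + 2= -m^3 + 6*m^2 + 15*m + w^2*(-16*m - 16) + w*(10*m^2 + 2*m - 8) + 8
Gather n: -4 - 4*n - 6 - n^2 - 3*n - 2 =-n^2 - 7*n - 12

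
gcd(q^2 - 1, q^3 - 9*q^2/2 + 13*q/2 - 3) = q - 1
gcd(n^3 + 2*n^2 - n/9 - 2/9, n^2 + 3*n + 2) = n + 2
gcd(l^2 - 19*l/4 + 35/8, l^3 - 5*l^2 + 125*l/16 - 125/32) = l - 5/4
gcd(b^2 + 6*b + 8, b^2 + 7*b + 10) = b + 2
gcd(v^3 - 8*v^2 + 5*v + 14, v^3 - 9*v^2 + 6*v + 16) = v^2 - v - 2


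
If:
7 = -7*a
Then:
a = -1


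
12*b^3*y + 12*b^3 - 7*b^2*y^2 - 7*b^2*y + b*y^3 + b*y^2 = (-4*b + y)*(-3*b + y)*(b*y + b)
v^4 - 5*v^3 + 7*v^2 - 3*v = v*(v - 3)*(v - 1)^2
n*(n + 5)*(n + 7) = n^3 + 12*n^2 + 35*n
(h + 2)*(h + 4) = h^2 + 6*h + 8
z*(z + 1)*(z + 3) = z^3 + 4*z^2 + 3*z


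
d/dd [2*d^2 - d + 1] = 4*d - 1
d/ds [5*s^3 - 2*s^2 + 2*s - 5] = 15*s^2 - 4*s + 2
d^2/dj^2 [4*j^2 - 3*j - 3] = 8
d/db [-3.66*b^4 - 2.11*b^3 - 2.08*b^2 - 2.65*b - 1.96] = -14.64*b^3 - 6.33*b^2 - 4.16*b - 2.65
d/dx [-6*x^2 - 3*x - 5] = -12*x - 3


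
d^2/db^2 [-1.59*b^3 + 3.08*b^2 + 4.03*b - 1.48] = 6.16 - 9.54*b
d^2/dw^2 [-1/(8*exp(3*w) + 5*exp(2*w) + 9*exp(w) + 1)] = (-2*(24*exp(2*w) + 10*exp(w) + 9)^2*exp(w) + (72*exp(2*w) + 20*exp(w) + 9)*(8*exp(3*w) + 5*exp(2*w) + 9*exp(w) + 1))*exp(w)/(8*exp(3*w) + 5*exp(2*w) + 9*exp(w) + 1)^3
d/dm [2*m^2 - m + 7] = 4*m - 1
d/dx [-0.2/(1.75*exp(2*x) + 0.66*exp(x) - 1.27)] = (0.7*exp(x) + 0.132)*exp(x)/(1.75*exp(2*x) + 0.66*exp(x) - 1.27)^2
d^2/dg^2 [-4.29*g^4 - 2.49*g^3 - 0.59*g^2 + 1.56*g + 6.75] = -51.48*g^2 - 14.94*g - 1.18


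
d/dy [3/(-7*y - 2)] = 21/(7*y + 2)^2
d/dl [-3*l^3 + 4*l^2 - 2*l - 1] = -9*l^2 + 8*l - 2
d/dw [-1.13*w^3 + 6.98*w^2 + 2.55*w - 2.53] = -3.39*w^2 + 13.96*w + 2.55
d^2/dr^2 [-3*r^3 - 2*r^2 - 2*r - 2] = -18*r - 4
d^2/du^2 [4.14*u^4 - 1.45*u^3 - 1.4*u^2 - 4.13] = 49.68*u^2 - 8.7*u - 2.8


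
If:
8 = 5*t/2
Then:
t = 16/5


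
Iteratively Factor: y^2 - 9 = (y + 3)*(y - 3)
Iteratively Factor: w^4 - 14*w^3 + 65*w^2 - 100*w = (w - 5)*(w^3 - 9*w^2 + 20*w) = w*(w - 5)*(w^2 - 9*w + 20) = w*(w - 5)^2*(w - 4)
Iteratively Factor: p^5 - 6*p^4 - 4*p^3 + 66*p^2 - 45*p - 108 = (p - 4)*(p^4 - 2*p^3 - 12*p^2 + 18*p + 27) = (p - 4)*(p - 3)*(p^3 + p^2 - 9*p - 9) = (p - 4)*(p - 3)^2*(p^2 + 4*p + 3) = (p - 4)*(p - 3)^2*(p + 3)*(p + 1)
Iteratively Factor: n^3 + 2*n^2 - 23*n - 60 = (n + 4)*(n^2 - 2*n - 15) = (n - 5)*(n + 4)*(n + 3)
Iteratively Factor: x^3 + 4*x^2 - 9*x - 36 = (x + 4)*(x^2 - 9) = (x + 3)*(x + 4)*(x - 3)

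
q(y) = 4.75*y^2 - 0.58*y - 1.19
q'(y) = 9.5*y - 0.58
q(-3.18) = 48.69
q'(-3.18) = -30.79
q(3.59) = 57.95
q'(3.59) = 33.52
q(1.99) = 16.47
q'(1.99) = 18.32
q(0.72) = 0.85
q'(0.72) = 6.26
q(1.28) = 5.85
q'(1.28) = 11.58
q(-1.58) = 11.58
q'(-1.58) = -15.59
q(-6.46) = 200.78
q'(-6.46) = -61.95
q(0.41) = -0.63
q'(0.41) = 3.32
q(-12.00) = 689.77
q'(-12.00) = -114.58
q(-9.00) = 388.78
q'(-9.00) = -86.08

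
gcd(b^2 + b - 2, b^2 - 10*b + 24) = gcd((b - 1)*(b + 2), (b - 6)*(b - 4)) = 1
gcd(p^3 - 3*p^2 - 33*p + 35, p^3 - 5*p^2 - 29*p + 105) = p^2 - 2*p - 35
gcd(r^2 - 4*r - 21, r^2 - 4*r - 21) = r^2 - 4*r - 21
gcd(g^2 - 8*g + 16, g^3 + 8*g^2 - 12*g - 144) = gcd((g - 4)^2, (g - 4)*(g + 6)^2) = g - 4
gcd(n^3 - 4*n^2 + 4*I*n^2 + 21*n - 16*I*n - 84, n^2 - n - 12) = n - 4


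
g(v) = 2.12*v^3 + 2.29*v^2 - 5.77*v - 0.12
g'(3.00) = 65.21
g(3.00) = 60.42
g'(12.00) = 965.03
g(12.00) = 3923.76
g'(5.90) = 242.64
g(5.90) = 480.96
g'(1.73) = 21.19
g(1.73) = 7.73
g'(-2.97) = 36.73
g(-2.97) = -18.32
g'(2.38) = 41.16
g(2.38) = 27.70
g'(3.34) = 80.48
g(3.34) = 85.15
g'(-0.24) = -6.50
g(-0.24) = 1.37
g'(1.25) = 9.89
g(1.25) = 0.39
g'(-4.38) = 96.18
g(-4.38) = -109.05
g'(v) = 6.36*v^2 + 4.58*v - 5.77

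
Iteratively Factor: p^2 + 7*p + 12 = (p + 4)*(p + 3)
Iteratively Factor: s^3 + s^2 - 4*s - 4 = (s - 2)*(s^2 + 3*s + 2) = (s - 2)*(s + 2)*(s + 1)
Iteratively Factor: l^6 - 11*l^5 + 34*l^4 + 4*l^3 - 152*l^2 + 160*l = (l - 2)*(l^5 - 9*l^4 + 16*l^3 + 36*l^2 - 80*l) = (l - 2)*(l + 2)*(l^4 - 11*l^3 + 38*l^2 - 40*l) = (l - 2)^2*(l + 2)*(l^3 - 9*l^2 + 20*l) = l*(l - 2)^2*(l + 2)*(l^2 - 9*l + 20) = l*(l - 5)*(l - 2)^2*(l + 2)*(l - 4)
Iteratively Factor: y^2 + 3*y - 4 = (y + 4)*(y - 1)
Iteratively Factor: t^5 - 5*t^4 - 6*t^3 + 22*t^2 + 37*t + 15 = (t - 3)*(t^4 - 2*t^3 - 12*t^2 - 14*t - 5) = (t - 3)*(t + 1)*(t^3 - 3*t^2 - 9*t - 5) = (t - 3)*(t + 1)^2*(t^2 - 4*t - 5) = (t - 3)*(t + 1)^3*(t - 5)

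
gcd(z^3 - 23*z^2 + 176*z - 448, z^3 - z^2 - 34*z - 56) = z - 7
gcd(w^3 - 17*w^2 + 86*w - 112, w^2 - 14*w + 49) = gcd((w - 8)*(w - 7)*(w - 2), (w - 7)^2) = w - 7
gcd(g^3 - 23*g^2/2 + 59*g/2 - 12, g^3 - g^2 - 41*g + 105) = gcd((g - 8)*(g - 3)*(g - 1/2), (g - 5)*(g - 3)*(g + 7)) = g - 3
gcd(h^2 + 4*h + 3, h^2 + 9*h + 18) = h + 3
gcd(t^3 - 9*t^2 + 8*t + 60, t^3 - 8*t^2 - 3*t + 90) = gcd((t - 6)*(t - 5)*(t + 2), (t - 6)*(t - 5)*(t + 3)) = t^2 - 11*t + 30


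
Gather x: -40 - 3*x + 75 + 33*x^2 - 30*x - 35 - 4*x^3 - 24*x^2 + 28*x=-4*x^3 + 9*x^2 - 5*x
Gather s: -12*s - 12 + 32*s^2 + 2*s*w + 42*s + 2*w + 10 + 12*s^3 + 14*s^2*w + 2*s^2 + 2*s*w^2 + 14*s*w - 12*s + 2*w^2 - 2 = 12*s^3 + s^2*(14*w + 34) + s*(2*w^2 + 16*w + 18) + 2*w^2 + 2*w - 4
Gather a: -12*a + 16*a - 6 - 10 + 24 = 4*a + 8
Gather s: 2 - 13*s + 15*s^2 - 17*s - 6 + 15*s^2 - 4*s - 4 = 30*s^2 - 34*s - 8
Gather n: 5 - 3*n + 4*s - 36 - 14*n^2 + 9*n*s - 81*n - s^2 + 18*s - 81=-14*n^2 + n*(9*s - 84) - s^2 + 22*s - 112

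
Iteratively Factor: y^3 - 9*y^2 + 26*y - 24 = (y - 4)*(y^2 - 5*y + 6) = (y - 4)*(y - 3)*(y - 2)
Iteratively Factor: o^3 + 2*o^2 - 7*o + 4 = (o - 1)*(o^2 + 3*o - 4) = (o - 1)*(o + 4)*(o - 1)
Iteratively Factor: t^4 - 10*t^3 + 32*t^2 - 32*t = (t)*(t^3 - 10*t^2 + 32*t - 32) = t*(t - 2)*(t^2 - 8*t + 16) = t*(t - 4)*(t - 2)*(t - 4)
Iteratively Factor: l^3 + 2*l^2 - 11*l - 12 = (l + 4)*(l^2 - 2*l - 3) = (l - 3)*(l + 4)*(l + 1)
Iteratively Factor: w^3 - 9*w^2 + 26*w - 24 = (w - 3)*(w^2 - 6*w + 8) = (w - 3)*(w - 2)*(w - 4)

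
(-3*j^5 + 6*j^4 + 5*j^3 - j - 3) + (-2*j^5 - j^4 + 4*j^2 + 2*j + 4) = -5*j^5 + 5*j^4 + 5*j^3 + 4*j^2 + j + 1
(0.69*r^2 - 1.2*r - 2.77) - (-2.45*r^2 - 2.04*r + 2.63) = 3.14*r^2 + 0.84*r - 5.4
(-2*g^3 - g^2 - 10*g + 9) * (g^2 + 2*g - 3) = -2*g^5 - 5*g^4 - 6*g^3 - 8*g^2 + 48*g - 27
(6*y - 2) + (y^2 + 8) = y^2 + 6*y + 6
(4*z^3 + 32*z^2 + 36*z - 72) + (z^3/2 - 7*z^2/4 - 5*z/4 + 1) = 9*z^3/2 + 121*z^2/4 + 139*z/4 - 71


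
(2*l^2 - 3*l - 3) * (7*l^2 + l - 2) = 14*l^4 - 19*l^3 - 28*l^2 + 3*l + 6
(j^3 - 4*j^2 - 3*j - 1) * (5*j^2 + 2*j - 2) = 5*j^5 - 18*j^4 - 25*j^3 - 3*j^2 + 4*j + 2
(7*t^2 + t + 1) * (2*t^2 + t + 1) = 14*t^4 + 9*t^3 + 10*t^2 + 2*t + 1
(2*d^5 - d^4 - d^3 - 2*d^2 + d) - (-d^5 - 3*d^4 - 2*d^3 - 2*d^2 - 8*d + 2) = 3*d^5 + 2*d^4 + d^3 + 9*d - 2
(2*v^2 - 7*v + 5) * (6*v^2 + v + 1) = 12*v^4 - 40*v^3 + 25*v^2 - 2*v + 5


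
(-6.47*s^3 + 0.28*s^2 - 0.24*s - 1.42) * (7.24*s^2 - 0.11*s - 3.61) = -46.8428*s^5 + 2.7389*s^4 + 21.5883*s^3 - 11.2652*s^2 + 1.0226*s + 5.1262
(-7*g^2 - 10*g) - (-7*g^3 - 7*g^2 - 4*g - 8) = 7*g^3 - 6*g + 8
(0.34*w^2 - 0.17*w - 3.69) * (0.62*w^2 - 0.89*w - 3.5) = 0.2108*w^4 - 0.408*w^3 - 3.3265*w^2 + 3.8791*w + 12.915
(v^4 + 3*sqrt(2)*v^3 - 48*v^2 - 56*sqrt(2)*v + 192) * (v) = v^5 + 3*sqrt(2)*v^4 - 48*v^3 - 56*sqrt(2)*v^2 + 192*v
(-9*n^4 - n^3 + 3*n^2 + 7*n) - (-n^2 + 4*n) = -9*n^4 - n^3 + 4*n^2 + 3*n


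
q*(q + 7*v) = q^2 + 7*q*v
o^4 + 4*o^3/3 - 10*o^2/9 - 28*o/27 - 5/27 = (o - 1)*(o + 1/3)^2*(o + 5/3)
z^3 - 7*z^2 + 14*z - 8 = (z - 4)*(z - 2)*(z - 1)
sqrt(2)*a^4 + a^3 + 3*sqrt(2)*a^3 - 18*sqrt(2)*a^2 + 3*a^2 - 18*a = a*(a - 3)*(a + 6)*(sqrt(2)*a + 1)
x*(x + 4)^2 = x^3 + 8*x^2 + 16*x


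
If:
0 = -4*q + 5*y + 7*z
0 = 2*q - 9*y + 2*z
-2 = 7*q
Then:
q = -2/7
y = -44/511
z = -52/511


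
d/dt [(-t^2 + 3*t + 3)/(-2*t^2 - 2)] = (3*t^2 + 8*t - 3)/(2*(t^4 + 2*t^2 + 1))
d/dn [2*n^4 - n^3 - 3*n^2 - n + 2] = 8*n^3 - 3*n^2 - 6*n - 1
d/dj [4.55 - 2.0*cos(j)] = 2.0*sin(j)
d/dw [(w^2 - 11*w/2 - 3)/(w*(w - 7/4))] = 12*(5*w^2 + 8*w - 7)/(w^2*(16*w^2 - 56*w + 49))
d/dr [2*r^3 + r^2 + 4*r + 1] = 6*r^2 + 2*r + 4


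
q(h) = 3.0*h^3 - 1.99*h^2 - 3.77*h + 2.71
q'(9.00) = 689.41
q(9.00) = 1994.59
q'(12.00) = 1244.47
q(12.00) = 4854.91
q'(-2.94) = 85.72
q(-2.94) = -79.64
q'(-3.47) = 118.41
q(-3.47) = -133.52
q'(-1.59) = 25.31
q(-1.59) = -8.39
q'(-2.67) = 71.02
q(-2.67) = -58.51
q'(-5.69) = 310.26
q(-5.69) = -592.93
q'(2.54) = 44.19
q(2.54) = 29.46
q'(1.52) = 10.97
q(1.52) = 2.92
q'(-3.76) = 138.43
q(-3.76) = -170.72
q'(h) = 9.0*h^2 - 3.98*h - 3.77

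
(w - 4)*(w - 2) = w^2 - 6*w + 8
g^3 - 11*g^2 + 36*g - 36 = (g - 6)*(g - 3)*(g - 2)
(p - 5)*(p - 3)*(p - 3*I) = p^3 - 8*p^2 - 3*I*p^2 + 15*p + 24*I*p - 45*I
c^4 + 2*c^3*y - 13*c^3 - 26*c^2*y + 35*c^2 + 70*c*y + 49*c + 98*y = (c - 7)^2*(c + 1)*(c + 2*y)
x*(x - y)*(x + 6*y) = x^3 + 5*x^2*y - 6*x*y^2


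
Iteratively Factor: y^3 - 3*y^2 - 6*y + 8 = (y - 4)*(y^2 + y - 2) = (y - 4)*(y - 1)*(y + 2)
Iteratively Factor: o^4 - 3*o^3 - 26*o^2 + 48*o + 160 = (o - 4)*(o^3 + o^2 - 22*o - 40) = (o - 4)*(o + 4)*(o^2 - 3*o - 10) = (o - 4)*(o + 2)*(o + 4)*(o - 5)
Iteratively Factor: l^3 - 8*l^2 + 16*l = (l - 4)*(l^2 - 4*l) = (l - 4)^2*(l)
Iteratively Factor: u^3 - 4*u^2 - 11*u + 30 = (u + 3)*(u^2 - 7*u + 10) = (u - 2)*(u + 3)*(u - 5)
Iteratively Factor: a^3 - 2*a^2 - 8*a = (a - 4)*(a^2 + 2*a) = (a - 4)*(a + 2)*(a)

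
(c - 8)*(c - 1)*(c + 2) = c^3 - 7*c^2 - 10*c + 16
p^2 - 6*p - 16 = (p - 8)*(p + 2)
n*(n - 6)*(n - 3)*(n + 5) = n^4 - 4*n^3 - 27*n^2 + 90*n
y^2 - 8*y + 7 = (y - 7)*(y - 1)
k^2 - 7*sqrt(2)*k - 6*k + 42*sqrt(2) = (k - 6)*(k - 7*sqrt(2))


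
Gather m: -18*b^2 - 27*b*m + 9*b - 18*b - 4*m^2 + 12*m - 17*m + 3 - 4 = -18*b^2 - 9*b - 4*m^2 + m*(-27*b - 5) - 1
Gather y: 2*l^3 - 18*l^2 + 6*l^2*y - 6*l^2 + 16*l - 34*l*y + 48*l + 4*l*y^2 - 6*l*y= 2*l^3 - 24*l^2 + 4*l*y^2 + 64*l + y*(6*l^2 - 40*l)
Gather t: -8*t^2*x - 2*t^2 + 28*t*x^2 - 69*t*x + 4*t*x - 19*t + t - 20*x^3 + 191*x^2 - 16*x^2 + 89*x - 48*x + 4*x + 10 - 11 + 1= t^2*(-8*x - 2) + t*(28*x^2 - 65*x - 18) - 20*x^3 + 175*x^2 + 45*x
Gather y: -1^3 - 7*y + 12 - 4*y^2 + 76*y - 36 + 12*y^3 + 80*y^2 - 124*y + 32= 12*y^3 + 76*y^2 - 55*y + 7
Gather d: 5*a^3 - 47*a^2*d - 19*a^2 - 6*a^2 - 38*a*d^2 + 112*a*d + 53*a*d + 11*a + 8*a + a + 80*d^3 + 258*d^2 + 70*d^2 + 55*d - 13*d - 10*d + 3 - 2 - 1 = 5*a^3 - 25*a^2 + 20*a + 80*d^3 + d^2*(328 - 38*a) + d*(-47*a^2 + 165*a + 32)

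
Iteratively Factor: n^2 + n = (n + 1)*(n)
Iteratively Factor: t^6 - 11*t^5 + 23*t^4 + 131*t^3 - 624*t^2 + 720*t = (t - 5)*(t^5 - 6*t^4 - 7*t^3 + 96*t^2 - 144*t) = (t - 5)*(t - 3)*(t^4 - 3*t^3 - 16*t^2 + 48*t) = (t - 5)*(t - 3)*(t + 4)*(t^3 - 7*t^2 + 12*t) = (t - 5)*(t - 4)*(t - 3)*(t + 4)*(t^2 - 3*t) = (t - 5)*(t - 4)*(t - 3)^2*(t + 4)*(t)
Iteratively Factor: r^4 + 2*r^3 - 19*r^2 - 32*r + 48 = (r + 3)*(r^3 - r^2 - 16*r + 16) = (r - 1)*(r + 3)*(r^2 - 16) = (r - 4)*(r - 1)*(r + 3)*(r + 4)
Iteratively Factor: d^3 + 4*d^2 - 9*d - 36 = (d + 4)*(d^2 - 9) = (d - 3)*(d + 4)*(d + 3)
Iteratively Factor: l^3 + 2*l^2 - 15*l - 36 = (l - 4)*(l^2 + 6*l + 9) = (l - 4)*(l + 3)*(l + 3)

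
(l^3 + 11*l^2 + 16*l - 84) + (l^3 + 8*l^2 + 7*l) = 2*l^3 + 19*l^2 + 23*l - 84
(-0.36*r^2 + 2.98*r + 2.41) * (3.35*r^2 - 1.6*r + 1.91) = -1.206*r^4 + 10.559*r^3 + 2.6179*r^2 + 1.8358*r + 4.6031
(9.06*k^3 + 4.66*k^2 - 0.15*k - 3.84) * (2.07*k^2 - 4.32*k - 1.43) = 18.7542*k^5 - 29.493*k^4 - 33.3975*k^3 - 13.9646*k^2 + 16.8033*k + 5.4912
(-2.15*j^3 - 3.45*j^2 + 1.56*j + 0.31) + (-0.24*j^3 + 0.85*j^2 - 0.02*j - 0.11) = -2.39*j^3 - 2.6*j^2 + 1.54*j + 0.2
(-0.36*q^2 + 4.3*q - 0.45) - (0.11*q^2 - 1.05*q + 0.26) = -0.47*q^2 + 5.35*q - 0.71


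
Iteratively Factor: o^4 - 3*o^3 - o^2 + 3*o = (o)*(o^3 - 3*o^2 - o + 3) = o*(o - 1)*(o^2 - 2*o - 3) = o*(o - 1)*(o + 1)*(o - 3)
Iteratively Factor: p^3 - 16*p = (p)*(p^2 - 16) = p*(p + 4)*(p - 4)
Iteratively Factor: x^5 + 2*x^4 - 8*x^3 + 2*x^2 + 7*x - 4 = (x - 1)*(x^4 + 3*x^3 - 5*x^2 - 3*x + 4) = (x - 1)^2*(x^3 + 4*x^2 - x - 4) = (x - 1)^2*(x + 4)*(x^2 - 1) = (x - 1)^2*(x + 1)*(x + 4)*(x - 1)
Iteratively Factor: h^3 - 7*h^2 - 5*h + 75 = (h - 5)*(h^2 - 2*h - 15) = (h - 5)^2*(h + 3)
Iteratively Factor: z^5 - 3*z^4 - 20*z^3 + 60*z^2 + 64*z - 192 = (z - 2)*(z^4 - z^3 - 22*z^2 + 16*z + 96) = (z - 3)*(z - 2)*(z^3 + 2*z^2 - 16*z - 32) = (z - 3)*(z - 2)*(z + 4)*(z^2 - 2*z - 8) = (z - 3)*(z - 2)*(z + 2)*(z + 4)*(z - 4)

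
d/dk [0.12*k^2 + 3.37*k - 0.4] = 0.24*k + 3.37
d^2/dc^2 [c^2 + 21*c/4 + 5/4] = 2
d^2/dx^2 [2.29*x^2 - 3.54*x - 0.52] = 4.58000000000000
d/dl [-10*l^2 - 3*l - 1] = -20*l - 3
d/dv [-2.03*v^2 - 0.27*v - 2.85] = -4.06*v - 0.27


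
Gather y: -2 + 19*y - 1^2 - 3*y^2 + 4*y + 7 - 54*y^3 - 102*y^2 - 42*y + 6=-54*y^3 - 105*y^2 - 19*y + 10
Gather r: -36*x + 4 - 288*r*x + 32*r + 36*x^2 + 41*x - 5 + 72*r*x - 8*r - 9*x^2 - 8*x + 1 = r*(24 - 216*x) + 27*x^2 - 3*x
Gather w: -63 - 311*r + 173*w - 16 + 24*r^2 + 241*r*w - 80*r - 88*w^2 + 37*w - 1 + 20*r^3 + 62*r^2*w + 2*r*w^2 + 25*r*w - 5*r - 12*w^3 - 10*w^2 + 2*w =20*r^3 + 24*r^2 - 396*r - 12*w^3 + w^2*(2*r - 98) + w*(62*r^2 + 266*r + 212) - 80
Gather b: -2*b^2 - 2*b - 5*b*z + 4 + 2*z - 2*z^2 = -2*b^2 + b*(-5*z - 2) - 2*z^2 + 2*z + 4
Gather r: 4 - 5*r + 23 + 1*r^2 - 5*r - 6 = r^2 - 10*r + 21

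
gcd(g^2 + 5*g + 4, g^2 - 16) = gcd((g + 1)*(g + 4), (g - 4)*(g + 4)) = g + 4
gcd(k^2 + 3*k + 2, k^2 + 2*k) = k + 2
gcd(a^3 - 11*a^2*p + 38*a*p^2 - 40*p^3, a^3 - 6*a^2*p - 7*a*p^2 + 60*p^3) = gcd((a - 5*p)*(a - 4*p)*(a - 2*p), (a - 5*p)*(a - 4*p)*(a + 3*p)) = a^2 - 9*a*p + 20*p^2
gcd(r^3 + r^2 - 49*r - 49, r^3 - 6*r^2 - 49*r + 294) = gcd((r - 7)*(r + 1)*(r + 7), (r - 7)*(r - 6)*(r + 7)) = r^2 - 49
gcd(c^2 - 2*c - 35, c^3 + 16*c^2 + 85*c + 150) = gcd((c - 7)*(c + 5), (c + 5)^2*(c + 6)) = c + 5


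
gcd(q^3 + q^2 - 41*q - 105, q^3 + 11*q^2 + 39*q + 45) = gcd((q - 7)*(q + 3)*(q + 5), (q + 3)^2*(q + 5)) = q^2 + 8*q + 15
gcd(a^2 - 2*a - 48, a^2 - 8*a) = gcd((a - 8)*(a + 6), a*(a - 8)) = a - 8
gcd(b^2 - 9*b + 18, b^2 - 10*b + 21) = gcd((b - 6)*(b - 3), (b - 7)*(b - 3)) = b - 3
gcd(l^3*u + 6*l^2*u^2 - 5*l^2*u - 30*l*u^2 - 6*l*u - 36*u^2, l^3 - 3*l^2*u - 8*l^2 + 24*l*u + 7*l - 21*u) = 1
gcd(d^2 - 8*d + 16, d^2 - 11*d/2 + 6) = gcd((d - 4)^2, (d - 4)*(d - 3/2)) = d - 4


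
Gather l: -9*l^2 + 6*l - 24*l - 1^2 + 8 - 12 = -9*l^2 - 18*l - 5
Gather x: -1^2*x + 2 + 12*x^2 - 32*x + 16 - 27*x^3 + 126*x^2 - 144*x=-27*x^3 + 138*x^2 - 177*x + 18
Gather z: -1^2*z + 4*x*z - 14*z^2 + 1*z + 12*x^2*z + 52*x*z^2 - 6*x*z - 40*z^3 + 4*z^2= -40*z^3 + z^2*(52*x - 10) + z*(12*x^2 - 2*x)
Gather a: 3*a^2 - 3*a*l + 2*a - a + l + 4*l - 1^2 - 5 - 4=3*a^2 + a*(1 - 3*l) + 5*l - 10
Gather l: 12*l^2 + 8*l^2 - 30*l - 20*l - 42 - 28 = 20*l^2 - 50*l - 70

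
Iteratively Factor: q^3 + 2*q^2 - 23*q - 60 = (q - 5)*(q^2 + 7*q + 12) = (q - 5)*(q + 4)*(q + 3)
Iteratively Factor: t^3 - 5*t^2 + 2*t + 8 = (t + 1)*(t^2 - 6*t + 8) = (t - 2)*(t + 1)*(t - 4)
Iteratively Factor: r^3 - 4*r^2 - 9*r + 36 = (r - 4)*(r^2 - 9) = (r - 4)*(r + 3)*(r - 3)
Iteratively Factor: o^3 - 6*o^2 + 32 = (o - 4)*(o^2 - 2*o - 8) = (o - 4)*(o + 2)*(o - 4)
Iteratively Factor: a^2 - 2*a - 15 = (a - 5)*(a + 3)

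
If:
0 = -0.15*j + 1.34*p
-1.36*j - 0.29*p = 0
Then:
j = 0.00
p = 0.00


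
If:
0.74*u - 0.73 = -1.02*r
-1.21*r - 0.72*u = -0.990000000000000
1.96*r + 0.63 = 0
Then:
No Solution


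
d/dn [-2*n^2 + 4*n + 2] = 4 - 4*n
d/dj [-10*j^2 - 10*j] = -20*j - 10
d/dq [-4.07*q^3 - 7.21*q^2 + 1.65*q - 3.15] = -12.21*q^2 - 14.42*q + 1.65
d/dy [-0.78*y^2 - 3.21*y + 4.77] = -1.56*y - 3.21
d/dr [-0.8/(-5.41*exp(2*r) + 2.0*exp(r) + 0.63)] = (1.6 - 8.656*exp(r))*exp(r)/(-5.41*exp(2*r) + 2.0*exp(r) + 0.63)^2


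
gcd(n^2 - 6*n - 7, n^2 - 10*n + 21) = n - 7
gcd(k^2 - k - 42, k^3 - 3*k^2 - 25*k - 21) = k - 7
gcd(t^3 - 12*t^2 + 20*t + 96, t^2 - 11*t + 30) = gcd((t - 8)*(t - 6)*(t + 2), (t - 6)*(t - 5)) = t - 6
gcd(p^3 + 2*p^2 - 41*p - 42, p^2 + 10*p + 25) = 1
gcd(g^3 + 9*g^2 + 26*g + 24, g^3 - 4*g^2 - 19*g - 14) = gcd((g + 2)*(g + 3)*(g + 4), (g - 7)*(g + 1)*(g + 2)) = g + 2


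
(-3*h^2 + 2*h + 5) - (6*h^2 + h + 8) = -9*h^2 + h - 3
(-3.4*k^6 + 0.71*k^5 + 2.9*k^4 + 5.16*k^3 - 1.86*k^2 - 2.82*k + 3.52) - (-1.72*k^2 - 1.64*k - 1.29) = -3.4*k^6 + 0.71*k^5 + 2.9*k^4 + 5.16*k^3 - 0.14*k^2 - 1.18*k + 4.81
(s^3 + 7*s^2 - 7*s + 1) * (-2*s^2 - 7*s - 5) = -2*s^5 - 21*s^4 - 40*s^3 + 12*s^2 + 28*s - 5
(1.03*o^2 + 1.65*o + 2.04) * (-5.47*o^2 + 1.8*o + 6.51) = -5.6341*o^4 - 7.1715*o^3 - 1.4835*o^2 + 14.4135*o + 13.2804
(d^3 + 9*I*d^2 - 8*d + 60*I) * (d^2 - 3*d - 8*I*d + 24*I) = d^5 - 3*d^4 + I*d^4 + 64*d^3 - 3*I*d^3 - 192*d^2 + 124*I*d^2 + 480*d - 372*I*d - 1440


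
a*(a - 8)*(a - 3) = a^3 - 11*a^2 + 24*a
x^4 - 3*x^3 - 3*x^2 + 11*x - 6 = (x - 3)*(x - 1)^2*(x + 2)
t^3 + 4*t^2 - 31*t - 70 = (t - 5)*(t + 2)*(t + 7)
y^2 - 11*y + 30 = (y - 6)*(y - 5)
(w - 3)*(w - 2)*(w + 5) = w^3 - 19*w + 30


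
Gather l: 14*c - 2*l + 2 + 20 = 14*c - 2*l + 22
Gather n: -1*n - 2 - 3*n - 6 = -4*n - 8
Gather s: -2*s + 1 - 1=-2*s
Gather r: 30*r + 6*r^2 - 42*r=6*r^2 - 12*r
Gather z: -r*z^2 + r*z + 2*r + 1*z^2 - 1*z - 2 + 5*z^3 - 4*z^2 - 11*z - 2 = 2*r + 5*z^3 + z^2*(-r - 3) + z*(r - 12) - 4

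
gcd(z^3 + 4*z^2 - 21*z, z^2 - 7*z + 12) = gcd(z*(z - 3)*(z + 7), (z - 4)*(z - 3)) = z - 3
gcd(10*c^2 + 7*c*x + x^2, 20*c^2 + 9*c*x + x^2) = 5*c + x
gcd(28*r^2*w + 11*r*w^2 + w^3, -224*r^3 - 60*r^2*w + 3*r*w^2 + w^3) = 28*r^2 + 11*r*w + w^2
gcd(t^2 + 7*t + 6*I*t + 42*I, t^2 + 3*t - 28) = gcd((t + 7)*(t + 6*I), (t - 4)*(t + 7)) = t + 7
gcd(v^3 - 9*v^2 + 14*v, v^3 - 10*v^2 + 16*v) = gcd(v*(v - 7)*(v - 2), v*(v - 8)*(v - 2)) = v^2 - 2*v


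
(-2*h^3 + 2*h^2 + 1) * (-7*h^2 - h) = 14*h^5 - 12*h^4 - 2*h^3 - 7*h^2 - h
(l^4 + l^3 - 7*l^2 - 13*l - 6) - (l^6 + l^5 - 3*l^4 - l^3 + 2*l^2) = -l^6 - l^5 + 4*l^4 + 2*l^3 - 9*l^2 - 13*l - 6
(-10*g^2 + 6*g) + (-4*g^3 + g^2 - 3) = -4*g^3 - 9*g^2 + 6*g - 3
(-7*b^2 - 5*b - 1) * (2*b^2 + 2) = -14*b^4 - 10*b^3 - 16*b^2 - 10*b - 2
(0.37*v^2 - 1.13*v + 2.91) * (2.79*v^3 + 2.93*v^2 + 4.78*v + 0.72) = 1.0323*v^5 - 2.0686*v^4 + 6.5766*v^3 + 3.3913*v^2 + 13.0962*v + 2.0952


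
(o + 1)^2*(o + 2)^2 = o^4 + 6*o^3 + 13*o^2 + 12*o + 4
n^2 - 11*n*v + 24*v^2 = (n - 8*v)*(n - 3*v)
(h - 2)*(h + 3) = h^2 + h - 6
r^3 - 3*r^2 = r^2*(r - 3)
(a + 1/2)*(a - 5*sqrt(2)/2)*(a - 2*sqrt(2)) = a^3 - 9*sqrt(2)*a^2/2 + a^2/2 - 9*sqrt(2)*a/4 + 10*a + 5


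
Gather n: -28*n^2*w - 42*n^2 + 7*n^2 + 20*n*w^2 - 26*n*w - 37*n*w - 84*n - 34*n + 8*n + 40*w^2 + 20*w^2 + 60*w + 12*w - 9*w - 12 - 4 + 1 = n^2*(-28*w - 35) + n*(20*w^2 - 63*w - 110) + 60*w^2 + 63*w - 15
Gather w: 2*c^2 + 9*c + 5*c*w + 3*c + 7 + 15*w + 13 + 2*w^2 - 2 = 2*c^2 + 12*c + 2*w^2 + w*(5*c + 15) + 18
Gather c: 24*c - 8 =24*c - 8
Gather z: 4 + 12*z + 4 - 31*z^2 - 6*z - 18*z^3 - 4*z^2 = -18*z^3 - 35*z^2 + 6*z + 8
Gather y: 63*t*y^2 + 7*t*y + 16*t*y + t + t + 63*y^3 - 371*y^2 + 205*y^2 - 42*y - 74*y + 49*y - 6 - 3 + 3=2*t + 63*y^3 + y^2*(63*t - 166) + y*(23*t - 67) - 6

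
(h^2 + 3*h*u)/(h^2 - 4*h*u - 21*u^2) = h/(h - 7*u)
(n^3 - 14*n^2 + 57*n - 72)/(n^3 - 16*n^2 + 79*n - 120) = (n - 3)/(n - 5)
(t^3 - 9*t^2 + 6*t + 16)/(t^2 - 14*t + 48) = (t^2 - t - 2)/(t - 6)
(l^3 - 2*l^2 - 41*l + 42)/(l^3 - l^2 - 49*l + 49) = (l + 6)/(l + 7)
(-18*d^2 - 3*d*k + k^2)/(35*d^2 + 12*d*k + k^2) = (-18*d^2 - 3*d*k + k^2)/(35*d^2 + 12*d*k + k^2)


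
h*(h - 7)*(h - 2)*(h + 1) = h^4 - 8*h^3 + 5*h^2 + 14*h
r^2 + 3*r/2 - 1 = (r - 1/2)*(r + 2)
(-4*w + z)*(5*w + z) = -20*w^2 + w*z + z^2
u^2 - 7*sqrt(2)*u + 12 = (u - 6*sqrt(2))*(u - sqrt(2))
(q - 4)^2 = q^2 - 8*q + 16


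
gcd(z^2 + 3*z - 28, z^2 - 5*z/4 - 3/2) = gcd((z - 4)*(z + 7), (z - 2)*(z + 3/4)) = 1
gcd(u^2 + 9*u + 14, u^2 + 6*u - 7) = u + 7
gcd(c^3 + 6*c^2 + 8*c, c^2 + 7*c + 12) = c + 4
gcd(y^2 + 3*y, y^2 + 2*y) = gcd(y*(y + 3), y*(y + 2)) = y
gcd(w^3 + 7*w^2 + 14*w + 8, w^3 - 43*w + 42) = 1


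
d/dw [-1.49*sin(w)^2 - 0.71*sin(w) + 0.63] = -(2.98*sin(w) + 0.71)*cos(w)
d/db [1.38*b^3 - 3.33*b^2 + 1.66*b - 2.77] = 4.14*b^2 - 6.66*b + 1.66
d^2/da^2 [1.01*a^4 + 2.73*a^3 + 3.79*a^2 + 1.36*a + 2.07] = 12.12*a^2 + 16.38*a + 7.58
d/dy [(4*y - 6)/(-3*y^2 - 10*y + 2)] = 4*(3*y^2 - 9*y - 13)/(9*y^4 + 60*y^3 + 88*y^2 - 40*y + 4)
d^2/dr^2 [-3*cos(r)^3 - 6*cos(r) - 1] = 3*(5 - 9*sin(r)^2)*cos(r)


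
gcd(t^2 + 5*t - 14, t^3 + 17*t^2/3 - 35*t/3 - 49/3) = t + 7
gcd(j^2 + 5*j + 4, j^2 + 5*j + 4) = j^2 + 5*j + 4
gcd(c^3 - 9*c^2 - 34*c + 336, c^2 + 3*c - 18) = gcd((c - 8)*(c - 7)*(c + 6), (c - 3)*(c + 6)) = c + 6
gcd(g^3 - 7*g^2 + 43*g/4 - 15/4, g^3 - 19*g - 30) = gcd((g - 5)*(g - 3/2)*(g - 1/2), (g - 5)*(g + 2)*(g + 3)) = g - 5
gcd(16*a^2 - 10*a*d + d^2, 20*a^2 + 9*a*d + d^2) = 1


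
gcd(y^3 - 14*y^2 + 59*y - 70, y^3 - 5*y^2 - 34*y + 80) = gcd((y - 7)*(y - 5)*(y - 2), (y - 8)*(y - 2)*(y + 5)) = y - 2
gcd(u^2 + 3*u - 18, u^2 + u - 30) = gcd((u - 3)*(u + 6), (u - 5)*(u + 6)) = u + 6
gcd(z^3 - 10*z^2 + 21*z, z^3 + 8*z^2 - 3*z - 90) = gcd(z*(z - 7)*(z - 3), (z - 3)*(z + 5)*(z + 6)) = z - 3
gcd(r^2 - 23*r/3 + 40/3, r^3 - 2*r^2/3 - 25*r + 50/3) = r - 5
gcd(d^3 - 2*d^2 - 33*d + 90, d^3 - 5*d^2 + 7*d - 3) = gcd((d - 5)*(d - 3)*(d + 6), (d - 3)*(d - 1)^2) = d - 3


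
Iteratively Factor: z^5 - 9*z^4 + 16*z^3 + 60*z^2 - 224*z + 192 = (z - 2)*(z^4 - 7*z^3 + 2*z^2 + 64*z - 96) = (z - 2)^2*(z^3 - 5*z^2 - 8*z + 48) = (z - 2)^2*(z + 3)*(z^2 - 8*z + 16) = (z - 4)*(z - 2)^2*(z + 3)*(z - 4)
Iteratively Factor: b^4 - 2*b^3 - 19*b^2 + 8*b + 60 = (b + 2)*(b^3 - 4*b^2 - 11*b + 30) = (b - 2)*(b + 2)*(b^2 - 2*b - 15) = (b - 2)*(b + 2)*(b + 3)*(b - 5)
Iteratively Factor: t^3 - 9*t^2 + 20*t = (t)*(t^2 - 9*t + 20) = t*(t - 4)*(t - 5)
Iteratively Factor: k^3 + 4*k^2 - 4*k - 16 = (k + 4)*(k^2 - 4) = (k - 2)*(k + 4)*(k + 2)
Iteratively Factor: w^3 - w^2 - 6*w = (w)*(w^2 - w - 6) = w*(w - 3)*(w + 2)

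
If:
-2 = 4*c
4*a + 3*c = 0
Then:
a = 3/8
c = -1/2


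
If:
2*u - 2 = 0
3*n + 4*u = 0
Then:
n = -4/3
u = 1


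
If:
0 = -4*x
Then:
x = 0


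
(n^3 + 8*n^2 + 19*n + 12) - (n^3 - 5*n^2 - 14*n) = 13*n^2 + 33*n + 12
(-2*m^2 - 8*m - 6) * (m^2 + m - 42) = -2*m^4 - 10*m^3 + 70*m^2 + 330*m + 252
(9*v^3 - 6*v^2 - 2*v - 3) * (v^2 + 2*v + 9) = 9*v^5 + 12*v^4 + 67*v^3 - 61*v^2 - 24*v - 27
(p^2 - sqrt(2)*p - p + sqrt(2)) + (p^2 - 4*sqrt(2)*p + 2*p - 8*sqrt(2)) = 2*p^2 - 5*sqrt(2)*p + p - 7*sqrt(2)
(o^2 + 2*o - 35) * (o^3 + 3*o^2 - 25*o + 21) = o^5 + 5*o^4 - 54*o^3 - 134*o^2 + 917*o - 735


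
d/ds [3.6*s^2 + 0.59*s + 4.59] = 7.2*s + 0.59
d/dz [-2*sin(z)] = -2*cos(z)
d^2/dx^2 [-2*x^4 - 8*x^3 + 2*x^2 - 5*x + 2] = -24*x^2 - 48*x + 4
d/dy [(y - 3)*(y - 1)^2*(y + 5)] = 4*y^3 - 36*y + 32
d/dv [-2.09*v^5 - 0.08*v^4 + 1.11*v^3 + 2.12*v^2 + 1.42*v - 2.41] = -10.45*v^4 - 0.32*v^3 + 3.33*v^2 + 4.24*v + 1.42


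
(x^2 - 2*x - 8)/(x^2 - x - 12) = (x + 2)/(x + 3)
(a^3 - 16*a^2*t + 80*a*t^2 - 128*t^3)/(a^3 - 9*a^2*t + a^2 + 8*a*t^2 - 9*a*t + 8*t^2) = (-a^2 + 8*a*t - 16*t^2)/(-a^2 + a*t - a + t)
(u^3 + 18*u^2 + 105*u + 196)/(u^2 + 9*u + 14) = (u^2 + 11*u + 28)/(u + 2)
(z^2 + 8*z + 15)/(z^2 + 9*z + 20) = (z + 3)/(z + 4)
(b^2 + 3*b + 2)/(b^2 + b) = (b + 2)/b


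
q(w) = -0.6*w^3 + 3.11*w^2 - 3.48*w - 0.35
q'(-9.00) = -205.26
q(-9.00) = 720.28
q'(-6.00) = -105.60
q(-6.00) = 262.09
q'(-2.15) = -25.17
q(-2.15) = 27.47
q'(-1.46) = -16.40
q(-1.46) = 13.23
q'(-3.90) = -55.12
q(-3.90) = 96.12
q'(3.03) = -1.16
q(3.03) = 0.97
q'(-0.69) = -8.63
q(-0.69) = 3.73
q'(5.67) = -26.08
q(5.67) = -29.47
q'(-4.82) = -75.28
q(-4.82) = 155.86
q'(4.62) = -13.16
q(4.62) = -9.21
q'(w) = -1.8*w^2 + 6.22*w - 3.48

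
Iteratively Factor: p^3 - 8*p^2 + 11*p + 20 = (p - 5)*(p^2 - 3*p - 4) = (p - 5)*(p + 1)*(p - 4)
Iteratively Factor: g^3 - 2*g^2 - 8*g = (g + 2)*(g^2 - 4*g) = (g - 4)*(g + 2)*(g)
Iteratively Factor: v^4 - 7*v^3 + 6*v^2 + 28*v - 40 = (v - 5)*(v^3 - 2*v^2 - 4*v + 8) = (v - 5)*(v - 2)*(v^2 - 4) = (v - 5)*(v - 2)*(v + 2)*(v - 2)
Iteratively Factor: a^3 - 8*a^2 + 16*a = (a - 4)*(a^2 - 4*a) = (a - 4)^2*(a)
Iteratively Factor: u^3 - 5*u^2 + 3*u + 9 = (u - 3)*(u^2 - 2*u - 3) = (u - 3)^2*(u + 1)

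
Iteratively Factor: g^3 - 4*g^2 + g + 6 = (g + 1)*(g^2 - 5*g + 6) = (g - 2)*(g + 1)*(g - 3)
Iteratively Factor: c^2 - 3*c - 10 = (c - 5)*(c + 2)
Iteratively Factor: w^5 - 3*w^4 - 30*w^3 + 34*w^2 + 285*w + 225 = (w + 1)*(w^4 - 4*w^3 - 26*w^2 + 60*w + 225) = (w + 1)*(w + 3)*(w^3 - 7*w^2 - 5*w + 75) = (w - 5)*(w + 1)*(w + 3)*(w^2 - 2*w - 15) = (w - 5)^2*(w + 1)*(w + 3)*(w + 3)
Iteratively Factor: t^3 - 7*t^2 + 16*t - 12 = (t - 2)*(t^2 - 5*t + 6) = (t - 3)*(t - 2)*(t - 2)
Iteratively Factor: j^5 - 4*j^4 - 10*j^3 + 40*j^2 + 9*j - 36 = (j - 3)*(j^4 - j^3 - 13*j^2 + j + 12) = (j - 3)*(j + 1)*(j^3 - 2*j^2 - 11*j + 12) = (j - 3)*(j + 1)*(j + 3)*(j^2 - 5*j + 4) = (j - 4)*(j - 3)*(j + 1)*(j + 3)*(j - 1)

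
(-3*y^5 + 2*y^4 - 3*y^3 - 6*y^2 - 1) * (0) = 0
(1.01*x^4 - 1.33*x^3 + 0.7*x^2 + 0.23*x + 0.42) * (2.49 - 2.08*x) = -2.1008*x^5 + 5.2813*x^4 - 4.7677*x^3 + 1.2646*x^2 - 0.3009*x + 1.0458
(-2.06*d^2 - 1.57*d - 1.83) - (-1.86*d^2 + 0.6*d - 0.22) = -0.2*d^2 - 2.17*d - 1.61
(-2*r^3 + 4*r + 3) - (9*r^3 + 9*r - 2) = -11*r^3 - 5*r + 5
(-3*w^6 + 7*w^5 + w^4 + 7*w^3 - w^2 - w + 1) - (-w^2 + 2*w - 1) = -3*w^6 + 7*w^5 + w^4 + 7*w^3 - 3*w + 2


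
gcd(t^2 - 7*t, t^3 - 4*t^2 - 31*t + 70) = t - 7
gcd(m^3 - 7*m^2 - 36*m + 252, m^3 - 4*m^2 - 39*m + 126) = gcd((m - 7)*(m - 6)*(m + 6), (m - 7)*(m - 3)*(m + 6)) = m^2 - m - 42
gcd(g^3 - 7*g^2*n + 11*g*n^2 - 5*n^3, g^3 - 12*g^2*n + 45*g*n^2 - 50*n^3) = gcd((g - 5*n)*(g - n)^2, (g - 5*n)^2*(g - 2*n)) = g - 5*n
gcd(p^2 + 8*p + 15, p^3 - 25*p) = p + 5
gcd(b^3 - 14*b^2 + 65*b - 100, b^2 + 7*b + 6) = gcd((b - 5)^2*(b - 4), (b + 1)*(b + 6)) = 1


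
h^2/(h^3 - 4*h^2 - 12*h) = h/(h^2 - 4*h - 12)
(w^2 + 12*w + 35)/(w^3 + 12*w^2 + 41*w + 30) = (w + 7)/(w^2 + 7*w + 6)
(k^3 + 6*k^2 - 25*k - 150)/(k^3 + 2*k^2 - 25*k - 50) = (k + 6)/(k + 2)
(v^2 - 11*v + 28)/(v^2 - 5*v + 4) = (v - 7)/(v - 1)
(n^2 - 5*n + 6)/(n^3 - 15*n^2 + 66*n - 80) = (n - 3)/(n^2 - 13*n + 40)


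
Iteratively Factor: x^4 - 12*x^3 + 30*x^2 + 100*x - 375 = (x - 5)*(x^3 - 7*x^2 - 5*x + 75) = (x - 5)^2*(x^2 - 2*x - 15) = (x - 5)^3*(x + 3)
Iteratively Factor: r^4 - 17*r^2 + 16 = (r + 1)*(r^3 - r^2 - 16*r + 16) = (r + 1)*(r + 4)*(r^2 - 5*r + 4) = (r - 1)*(r + 1)*(r + 4)*(r - 4)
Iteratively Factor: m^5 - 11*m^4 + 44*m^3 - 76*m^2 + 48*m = (m - 4)*(m^4 - 7*m^3 + 16*m^2 - 12*m) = (m - 4)*(m - 2)*(m^3 - 5*m^2 + 6*m) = (m - 4)*(m - 3)*(m - 2)*(m^2 - 2*m) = m*(m - 4)*(m - 3)*(m - 2)*(m - 2)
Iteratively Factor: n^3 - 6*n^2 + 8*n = (n - 2)*(n^2 - 4*n) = n*(n - 2)*(n - 4)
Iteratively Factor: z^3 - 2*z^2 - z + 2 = (z - 2)*(z^2 - 1) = (z - 2)*(z - 1)*(z + 1)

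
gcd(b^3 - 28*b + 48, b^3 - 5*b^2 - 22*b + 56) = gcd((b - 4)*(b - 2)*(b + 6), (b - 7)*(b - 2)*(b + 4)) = b - 2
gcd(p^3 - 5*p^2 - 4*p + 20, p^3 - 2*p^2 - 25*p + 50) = p^2 - 7*p + 10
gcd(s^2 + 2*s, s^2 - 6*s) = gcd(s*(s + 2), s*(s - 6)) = s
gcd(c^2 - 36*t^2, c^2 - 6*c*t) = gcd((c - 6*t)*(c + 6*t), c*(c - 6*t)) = -c + 6*t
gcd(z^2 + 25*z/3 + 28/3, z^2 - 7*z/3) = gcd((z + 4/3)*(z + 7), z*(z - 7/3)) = 1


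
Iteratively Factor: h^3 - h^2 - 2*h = (h - 2)*(h^2 + h) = (h - 2)*(h + 1)*(h)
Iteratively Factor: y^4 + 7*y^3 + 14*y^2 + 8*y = (y)*(y^3 + 7*y^2 + 14*y + 8) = y*(y + 4)*(y^2 + 3*y + 2) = y*(y + 1)*(y + 4)*(y + 2)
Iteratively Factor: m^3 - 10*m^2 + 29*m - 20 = (m - 4)*(m^2 - 6*m + 5) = (m - 5)*(m - 4)*(m - 1)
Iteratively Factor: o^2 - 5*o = (o - 5)*(o)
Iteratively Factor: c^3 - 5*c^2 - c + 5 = (c - 5)*(c^2 - 1) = (c - 5)*(c - 1)*(c + 1)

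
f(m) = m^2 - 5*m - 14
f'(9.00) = 13.00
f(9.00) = 22.00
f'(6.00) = 7.00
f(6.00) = -8.00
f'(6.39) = 7.78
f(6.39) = -5.12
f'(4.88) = 4.76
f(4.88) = -14.59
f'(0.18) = -4.64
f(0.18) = -14.87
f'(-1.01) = -7.02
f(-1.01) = -7.93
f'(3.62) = 2.24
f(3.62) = -19.00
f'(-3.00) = -11.00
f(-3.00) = 10.00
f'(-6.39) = -17.78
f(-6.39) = 58.78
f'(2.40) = -0.20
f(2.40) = -20.24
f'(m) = 2*m - 5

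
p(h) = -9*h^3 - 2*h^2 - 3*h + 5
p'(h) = -27*h^2 - 4*h - 3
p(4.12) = -670.72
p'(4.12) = -477.79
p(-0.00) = 5.00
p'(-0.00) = -3.00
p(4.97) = -1164.18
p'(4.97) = -689.80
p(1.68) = -48.36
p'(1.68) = -85.92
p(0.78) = -2.83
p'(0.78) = -22.55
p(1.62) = -43.37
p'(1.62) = -80.34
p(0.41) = 2.81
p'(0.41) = -9.18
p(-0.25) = 5.77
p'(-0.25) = -3.69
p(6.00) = -2029.00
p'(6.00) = -999.00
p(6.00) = -2029.00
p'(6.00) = -999.00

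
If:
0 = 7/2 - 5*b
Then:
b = 7/10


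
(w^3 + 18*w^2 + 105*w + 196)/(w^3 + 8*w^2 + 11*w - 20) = (w^2 + 14*w + 49)/(w^2 + 4*w - 5)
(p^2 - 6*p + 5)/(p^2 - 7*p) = (p^2 - 6*p + 5)/(p*(p - 7))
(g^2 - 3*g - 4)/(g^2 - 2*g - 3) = (g - 4)/(g - 3)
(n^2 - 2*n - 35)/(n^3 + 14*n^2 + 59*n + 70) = (n - 7)/(n^2 + 9*n + 14)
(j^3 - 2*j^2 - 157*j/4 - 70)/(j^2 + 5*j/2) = j - 9/2 - 28/j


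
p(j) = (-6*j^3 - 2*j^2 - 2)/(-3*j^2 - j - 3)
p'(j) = (6*j + 1)*(-6*j^3 - 2*j^2 - 2)/(-3*j^2 - j - 3)^2 + (-18*j^2 - 4*j)/(-3*j^2 - j - 3)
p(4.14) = 7.89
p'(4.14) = 2.07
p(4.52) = 8.67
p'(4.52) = 2.06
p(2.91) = 5.33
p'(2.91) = 2.10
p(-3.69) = -6.78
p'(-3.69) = 2.17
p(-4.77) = -9.08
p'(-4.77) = 2.10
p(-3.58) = -6.54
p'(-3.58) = 2.18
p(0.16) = 0.64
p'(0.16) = -0.05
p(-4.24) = -7.96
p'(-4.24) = 2.13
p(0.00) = 0.67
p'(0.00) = -0.22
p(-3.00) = -5.26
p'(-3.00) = 2.24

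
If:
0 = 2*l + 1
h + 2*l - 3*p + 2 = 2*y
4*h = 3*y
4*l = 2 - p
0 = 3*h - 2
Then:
No Solution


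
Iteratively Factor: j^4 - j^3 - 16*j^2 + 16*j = (j + 4)*(j^3 - 5*j^2 + 4*j) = (j - 1)*(j + 4)*(j^2 - 4*j) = (j - 4)*(j - 1)*(j + 4)*(j)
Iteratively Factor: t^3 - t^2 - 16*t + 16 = (t + 4)*(t^2 - 5*t + 4) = (t - 1)*(t + 4)*(t - 4)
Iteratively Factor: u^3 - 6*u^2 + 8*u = (u - 2)*(u^2 - 4*u) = u*(u - 2)*(u - 4)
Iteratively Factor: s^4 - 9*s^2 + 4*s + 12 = (s - 2)*(s^3 + 2*s^2 - 5*s - 6) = (s - 2)^2*(s^2 + 4*s + 3) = (s - 2)^2*(s + 3)*(s + 1)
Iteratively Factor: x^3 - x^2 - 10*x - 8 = (x + 2)*(x^2 - 3*x - 4) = (x - 4)*(x + 2)*(x + 1)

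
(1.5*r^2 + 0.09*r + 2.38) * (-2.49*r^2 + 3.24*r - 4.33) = -3.735*r^4 + 4.6359*r^3 - 12.1296*r^2 + 7.3215*r - 10.3054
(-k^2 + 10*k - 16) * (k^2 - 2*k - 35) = -k^4 + 12*k^3 - k^2 - 318*k + 560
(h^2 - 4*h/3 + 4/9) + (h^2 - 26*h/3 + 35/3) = 2*h^2 - 10*h + 109/9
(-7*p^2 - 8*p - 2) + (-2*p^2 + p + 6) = -9*p^2 - 7*p + 4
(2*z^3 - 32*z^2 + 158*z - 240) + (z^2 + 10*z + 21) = 2*z^3 - 31*z^2 + 168*z - 219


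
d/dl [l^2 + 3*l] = 2*l + 3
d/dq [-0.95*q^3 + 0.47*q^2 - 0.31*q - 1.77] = -2.85*q^2 + 0.94*q - 0.31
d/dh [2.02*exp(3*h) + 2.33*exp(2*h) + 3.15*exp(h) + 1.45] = (6.06*exp(2*h) + 4.66*exp(h) + 3.15)*exp(h)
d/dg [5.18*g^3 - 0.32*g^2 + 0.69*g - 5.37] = 15.54*g^2 - 0.64*g + 0.69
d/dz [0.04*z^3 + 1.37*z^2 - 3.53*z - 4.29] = 0.12*z^2 + 2.74*z - 3.53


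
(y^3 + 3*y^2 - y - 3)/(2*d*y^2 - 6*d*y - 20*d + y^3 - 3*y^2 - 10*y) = (-y^3 - 3*y^2 + y + 3)/(-2*d*y^2 + 6*d*y + 20*d - y^3 + 3*y^2 + 10*y)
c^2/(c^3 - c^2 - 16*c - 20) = c^2/(c^3 - c^2 - 16*c - 20)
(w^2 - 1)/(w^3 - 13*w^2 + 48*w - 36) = (w + 1)/(w^2 - 12*w + 36)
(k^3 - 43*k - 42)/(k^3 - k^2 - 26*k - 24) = (k^2 - k - 42)/(k^2 - 2*k - 24)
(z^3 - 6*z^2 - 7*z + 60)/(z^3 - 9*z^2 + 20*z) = (z + 3)/z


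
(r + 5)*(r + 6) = r^2 + 11*r + 30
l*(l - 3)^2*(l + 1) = l^4 - 5*l^3 + 3*l^2 + 9*l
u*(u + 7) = u^2 + 7*u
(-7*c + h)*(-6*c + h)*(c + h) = 42*c^3 + 29*c^2*h - 12*c*h^2 + h^3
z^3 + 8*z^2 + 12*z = z*(z + 2)*(z + 6)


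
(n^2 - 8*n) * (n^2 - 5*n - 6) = n^4 - 13*n^3 + 34*n^2 + 48*n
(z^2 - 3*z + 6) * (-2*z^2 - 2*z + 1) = -2*z^4 + 4*z^3 - 5*z^2 - 15*z + 6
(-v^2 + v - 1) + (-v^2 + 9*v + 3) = -2*v^2 + 10*v + 2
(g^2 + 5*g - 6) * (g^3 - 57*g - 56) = g^5 + 5*g^4 - 63*g^3 - 341*g^2 + 62*g + 336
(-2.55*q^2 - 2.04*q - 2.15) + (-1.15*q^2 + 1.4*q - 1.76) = -3.7*q^2 - 0.64*q - 3.91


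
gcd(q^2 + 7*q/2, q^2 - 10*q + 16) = 1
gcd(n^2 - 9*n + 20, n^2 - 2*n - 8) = n - 4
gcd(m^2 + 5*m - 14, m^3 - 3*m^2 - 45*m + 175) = m + 7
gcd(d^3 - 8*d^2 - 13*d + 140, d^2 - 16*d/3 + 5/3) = d - 5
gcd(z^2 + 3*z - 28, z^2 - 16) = z - 4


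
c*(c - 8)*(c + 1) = c^3 - 7*c^2 - 8*c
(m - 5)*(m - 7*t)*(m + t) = m^3 - 6*m^2*t - 5*m^2 - 7*m*t^2 + 30*m*t + 35*t^2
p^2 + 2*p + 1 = (p + 1)^2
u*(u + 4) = u^2 + 4*u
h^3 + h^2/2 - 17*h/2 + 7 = (h - 2)*(h - 1)*(h + 7/2)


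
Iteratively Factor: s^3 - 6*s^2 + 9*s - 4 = (s - 1)*(s^2 - 5*s + 4) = (s - 1)^2*(s - 4)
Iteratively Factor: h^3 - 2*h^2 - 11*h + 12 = (h - 4)*(h^2 + 2*h - 3) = (h - 4)*(h + 3)*(h - 1)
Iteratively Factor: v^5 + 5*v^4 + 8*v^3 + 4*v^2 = (v + 2)*(v^4 + 3*v^3 + 2*v^2) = v*(v + 2)*(v^3 + 3*v^2 + 2*v) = v^2*(v + 2)*(v^2 + 3*v + 2) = v^2*(v + 1)*(v + 2)*(v + 2)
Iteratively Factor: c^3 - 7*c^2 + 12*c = (c)*(c^2 - 7*c + 12) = c*(c - 4)*(c - 3)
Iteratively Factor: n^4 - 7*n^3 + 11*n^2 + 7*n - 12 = (n - 4)*(n^3 - 3*n^2 - n + 3) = (n - 4)*(n - 3)*(n^2 - 1) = (n - 4)*(n - 3)*(n - 1)*(n + 1)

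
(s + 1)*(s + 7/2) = s^2 + 9*s/2 + 7/2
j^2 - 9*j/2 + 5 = (j - 5/2)*(j - 2)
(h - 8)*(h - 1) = h^2 - 9*h + 8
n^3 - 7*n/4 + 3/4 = (n - 1)*(n - 1/2)*(n + 3/2)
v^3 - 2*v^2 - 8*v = v*(v - 4)*(v + 2)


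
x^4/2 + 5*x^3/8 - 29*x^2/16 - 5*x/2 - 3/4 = (x/2 + 1)*(x - 2)*(x + 1/2)*(x + 3/4)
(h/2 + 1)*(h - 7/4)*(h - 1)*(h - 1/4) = h^4/2 - h^3/2 - 57*h^2/32 + 71*h/32 - 7/16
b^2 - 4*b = b*(b - 4)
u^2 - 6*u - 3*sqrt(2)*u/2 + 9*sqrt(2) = (u - 6)*(u - 3*sqrt(2)/2)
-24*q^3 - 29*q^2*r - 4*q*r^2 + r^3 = (-8*q + r)*(q + r)*(3*q + r)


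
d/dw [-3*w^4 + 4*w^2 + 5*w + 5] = -12*w^3 + 8*w + 5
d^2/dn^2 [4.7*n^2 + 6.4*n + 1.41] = 9.40000000000000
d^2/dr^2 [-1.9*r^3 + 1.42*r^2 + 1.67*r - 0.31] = 2.84 - 11.4*r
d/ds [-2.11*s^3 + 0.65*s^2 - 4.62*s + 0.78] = -6.33*s^2 + 1.3*s - 4.62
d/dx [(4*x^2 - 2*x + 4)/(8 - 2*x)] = 2*(-x^2 + 8*x - 1)/(x^2 - 8*x + 16)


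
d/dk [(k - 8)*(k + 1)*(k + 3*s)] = 3*k^2 + 6*k*s - 14*k - 21*s - 8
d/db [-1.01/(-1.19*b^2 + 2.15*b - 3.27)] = (2.1715 - 2.4038*b)/(1.19*b^2 - 2.15*b + 3.27)^2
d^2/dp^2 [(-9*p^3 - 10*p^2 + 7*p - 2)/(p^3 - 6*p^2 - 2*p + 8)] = 2*(-64*p^6 - 33*p^5 + 234*p^4 + 574*p^3 - 1548*p^2 - 744*p - 632)/(p^9 - 18*p^8 + 102*p^7 - 120*p^6 - 492*p^5 + 696*p^4 + 760*p^3 - 1056*p^2 - 384*p + 512)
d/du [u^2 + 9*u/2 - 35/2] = 2*u + 9/2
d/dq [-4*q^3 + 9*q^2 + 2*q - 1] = -12*q^2 + 18*q + 2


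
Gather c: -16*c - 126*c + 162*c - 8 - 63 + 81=20*c + 10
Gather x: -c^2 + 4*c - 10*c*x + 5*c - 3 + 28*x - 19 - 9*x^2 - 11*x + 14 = -c^2 + 9*c - 9*x^2 + x*(17 - 10*c) - 8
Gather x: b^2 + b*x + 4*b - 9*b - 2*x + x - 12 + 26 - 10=b^2 - 5*b + x*(b - 1) + 4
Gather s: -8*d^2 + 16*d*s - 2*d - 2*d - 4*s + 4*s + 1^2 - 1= -8*d^2 + 16*d*s - 4*d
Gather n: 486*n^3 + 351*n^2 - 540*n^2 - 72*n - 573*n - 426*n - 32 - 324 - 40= 486*n^3 - 189*n^2 - 1071*n - 396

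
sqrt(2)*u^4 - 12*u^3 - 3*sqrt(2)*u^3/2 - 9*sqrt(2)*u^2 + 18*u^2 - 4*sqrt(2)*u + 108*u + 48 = (u - 4)*(u + 2)*(u - 6*sqrt(2))*(sqrt(2)*u + sqrt(2)/2)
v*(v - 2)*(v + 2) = v^3 - 4*v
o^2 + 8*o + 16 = (o + 4)^2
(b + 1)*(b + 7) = b^2 + 8*b + 7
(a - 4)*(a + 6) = a^2 + 2*a - 24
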